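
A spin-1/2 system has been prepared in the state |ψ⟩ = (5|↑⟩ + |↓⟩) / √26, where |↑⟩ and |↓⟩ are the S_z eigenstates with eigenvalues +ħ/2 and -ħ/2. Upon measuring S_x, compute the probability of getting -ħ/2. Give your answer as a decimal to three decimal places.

|-x⟩ = (|↑⟩ - |↓⟩)/√2, so ⟨-x|ψ⟩ = (4) / (√2·√26).
P = |4|² / 52 = 16/52.

0.308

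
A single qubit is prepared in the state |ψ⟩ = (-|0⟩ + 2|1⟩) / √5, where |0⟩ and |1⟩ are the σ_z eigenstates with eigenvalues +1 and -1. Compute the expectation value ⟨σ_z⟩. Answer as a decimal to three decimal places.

-0.600

⟨σ_z⟩ = |a|² - |b|² divided by |a|²+|b|², with a, b the |0⟩, |1⟩ amplitudes.
= (1 - 4)/5 = -3/5.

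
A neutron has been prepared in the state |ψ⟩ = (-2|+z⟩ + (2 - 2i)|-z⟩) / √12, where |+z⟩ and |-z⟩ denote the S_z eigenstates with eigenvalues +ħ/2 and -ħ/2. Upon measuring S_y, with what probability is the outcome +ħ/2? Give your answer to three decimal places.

0.833

|+y⟩ = (|+z⟩ + i|-z⟩)/√2, so ⟨+y|ψ⟩ = (-4 - 2i) / (√2·√12).
P = |-4 - 2i|² / 24 = 20/24.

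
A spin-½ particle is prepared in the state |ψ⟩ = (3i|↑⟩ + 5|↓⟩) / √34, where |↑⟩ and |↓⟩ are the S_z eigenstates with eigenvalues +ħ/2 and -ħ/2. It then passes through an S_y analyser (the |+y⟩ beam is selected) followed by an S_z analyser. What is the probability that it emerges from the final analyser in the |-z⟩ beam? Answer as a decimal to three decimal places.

0.029

First analyser (S_y): P(|+y⟩) = |⟨+y|ψ⟩|² = 4/68.
After stage 1 the state is |+y⟩; P(|-z⟩) = |⟨-z|+y⟩|² = 1/2.
Joint probability = 4/68 × 1/2 = 0.029.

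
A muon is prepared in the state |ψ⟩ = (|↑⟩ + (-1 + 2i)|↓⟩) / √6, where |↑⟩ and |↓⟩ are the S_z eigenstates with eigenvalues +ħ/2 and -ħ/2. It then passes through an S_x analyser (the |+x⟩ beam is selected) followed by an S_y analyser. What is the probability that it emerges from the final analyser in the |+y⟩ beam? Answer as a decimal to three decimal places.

0.167

First analyser (S_x): P(|+x⟩) = |⟨+x|ψ⟩|² = 4/12.
After stage 1 the state is |+x⟩; P(|+y⟩) = |⟨+y|+x⟩|² = 1/2.
Joint probability = 4/12 × 1/2 = 0.167.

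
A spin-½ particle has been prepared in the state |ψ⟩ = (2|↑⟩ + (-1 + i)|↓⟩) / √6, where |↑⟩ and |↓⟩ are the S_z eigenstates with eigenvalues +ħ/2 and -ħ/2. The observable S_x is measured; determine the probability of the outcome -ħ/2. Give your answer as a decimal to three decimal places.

0.833

|-x⟩ = (|↑⟩ - |↓⟩)/√2, so ⟨-x|ψ⟩ = (3 - i) / (√2·√6).
P = |3 - i|² / 12 = 10/12.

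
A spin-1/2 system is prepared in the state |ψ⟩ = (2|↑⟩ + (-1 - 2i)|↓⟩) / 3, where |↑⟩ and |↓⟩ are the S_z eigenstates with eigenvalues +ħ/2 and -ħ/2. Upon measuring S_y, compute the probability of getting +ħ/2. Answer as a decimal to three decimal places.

0.056

|+y⟩ = (|↑⟩ + i|↓⟩)/√2, so ⟨+y|ψ⟩ = (i) / (√2·3).
P = |i|² / 18 = 1/18.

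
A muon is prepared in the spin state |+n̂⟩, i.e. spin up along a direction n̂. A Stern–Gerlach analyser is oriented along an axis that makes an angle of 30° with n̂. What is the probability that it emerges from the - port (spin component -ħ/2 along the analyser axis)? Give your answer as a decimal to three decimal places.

0.067

For spin-½, the probability of finding spin-up along an axis at angle θ to the initial spin direction is cos²(θ/2); spin-down is sin²(θ/2).
θ = 30°, so P = sin²(15°) ≈ 0.067.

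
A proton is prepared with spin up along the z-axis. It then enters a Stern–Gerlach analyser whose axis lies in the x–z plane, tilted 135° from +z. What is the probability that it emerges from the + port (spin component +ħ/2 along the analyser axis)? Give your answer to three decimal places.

0.146

For spin-½, the probability of finding spin-up along an axis at angle θ to the initial spin direction is cos²(θ/2); spin-down is sin²(θ/2).
θ = 135°, so P = cos²(67.5°) ≈ 0.146.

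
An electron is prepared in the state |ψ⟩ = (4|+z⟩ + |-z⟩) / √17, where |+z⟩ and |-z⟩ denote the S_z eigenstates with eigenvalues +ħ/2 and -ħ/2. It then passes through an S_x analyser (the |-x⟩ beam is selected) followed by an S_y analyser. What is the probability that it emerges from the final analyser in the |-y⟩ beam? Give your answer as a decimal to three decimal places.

First analyser (S_x): P(|-x⟩) = |⟨-x|ψ⟩|² = 9/34.
After stage 1 the state is |-x⟩; P(|-y⟩) = |⟨-y|-x⟩|² = 1/2.
Joint probability = 9/34 × 1/2 = 0.132.

0.132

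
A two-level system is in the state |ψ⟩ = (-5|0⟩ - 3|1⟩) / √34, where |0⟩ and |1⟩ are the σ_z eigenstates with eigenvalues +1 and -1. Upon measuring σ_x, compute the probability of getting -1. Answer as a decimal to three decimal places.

0.059

|-x⟩ = (|0⟩ - |1⟩)/√2, so ⟨-x|ψ⟩ = (-2) / (√2·√34).
P = |-2|² / 68 = 4/68.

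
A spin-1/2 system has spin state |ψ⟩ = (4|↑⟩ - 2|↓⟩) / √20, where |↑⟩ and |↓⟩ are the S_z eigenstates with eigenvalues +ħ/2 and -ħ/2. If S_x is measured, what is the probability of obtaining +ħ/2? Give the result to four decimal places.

|+x⟩ = (|↑⟩ + |↓⟩)/√2, so ⟨+x|ψ⟩ = (2) / (√2·√20).
P = |2|² / 40 = 4/40.

0.1000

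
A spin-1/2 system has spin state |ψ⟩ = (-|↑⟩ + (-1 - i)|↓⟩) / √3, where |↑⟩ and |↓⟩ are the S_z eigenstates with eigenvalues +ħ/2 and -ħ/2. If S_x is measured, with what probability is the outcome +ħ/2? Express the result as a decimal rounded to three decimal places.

|+x⟩ = (|↑⟩ + |↓⟩)/√2, so ⟨+x|ψ⟩ = (-2 - i) / (√2·√3).
P = |-2 - i|² / 6 = 5/6.

0.833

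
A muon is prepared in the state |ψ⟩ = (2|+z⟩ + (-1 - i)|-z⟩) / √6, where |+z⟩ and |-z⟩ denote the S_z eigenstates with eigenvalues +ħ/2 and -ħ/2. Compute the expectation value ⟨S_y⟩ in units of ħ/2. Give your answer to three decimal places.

⟨σ_y⟩ = 2 Im(a* b)/(|a|²+|b|²) with a = 2, b = (-1 - i).
a* b = (-2 - 2i), so ⟨σ_y⟩ = -4/6.
⟨S_y⟩ = (ħ/2)·⟨σ_y⟩.

-0.667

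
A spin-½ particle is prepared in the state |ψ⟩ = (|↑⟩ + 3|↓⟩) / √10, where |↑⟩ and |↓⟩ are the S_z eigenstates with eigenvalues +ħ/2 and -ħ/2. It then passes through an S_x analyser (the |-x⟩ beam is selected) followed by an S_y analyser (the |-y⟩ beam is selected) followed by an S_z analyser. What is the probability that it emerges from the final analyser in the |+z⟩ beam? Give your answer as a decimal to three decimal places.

0.050

First analyser (S_x): P(|-x⟩) = |⟨-x|ψ⟩|² = 4/20.
After stage 1 the state is |-x⟩; P(|-y⟩) = |⟨-y|-x⟩|² = 1/2.
After stage 2 the state is |-y⟩; P(|+z⟩) = |⟨+z|-y⟩|² = 1/2.
Joint probability = 4/20 × 1/2 × 1/2 = 0.050.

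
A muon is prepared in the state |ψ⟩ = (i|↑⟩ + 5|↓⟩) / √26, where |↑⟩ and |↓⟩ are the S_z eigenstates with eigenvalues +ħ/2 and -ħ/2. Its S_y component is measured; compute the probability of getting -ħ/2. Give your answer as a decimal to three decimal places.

|-y⟩ = (|↑⟩ - i|↓⟩)/√2, so ⟨-y|ψ⟩ = (6i) / (√2·√26).
P = |6i|² / 52 = 36/52.

0.692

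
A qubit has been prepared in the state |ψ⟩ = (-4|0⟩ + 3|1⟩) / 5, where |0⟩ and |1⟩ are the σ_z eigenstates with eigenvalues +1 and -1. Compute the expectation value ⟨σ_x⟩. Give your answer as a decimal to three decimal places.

-0.960

⟨σ_x⟩ = 2 Re(a* b)/(|a|²+|b|²) with a = -4, b = 3.
a* b = -12, so ⟨σ_x⟩ = -24/25.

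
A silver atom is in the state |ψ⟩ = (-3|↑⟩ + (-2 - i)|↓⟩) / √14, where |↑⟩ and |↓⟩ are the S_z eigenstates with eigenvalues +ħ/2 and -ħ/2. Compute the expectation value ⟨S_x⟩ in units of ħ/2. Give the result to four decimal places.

0.8571

⟨σ_x⟩ = 2 Re(a* b)/(|a|²+|b|²) with a = -3, b = (-2 - i).
a* b = (6 + 3i), so ⟨σ_x⟩ = 12/14.
⟨S_x⟩ = (ħ/2)·⟨σ_x⟩.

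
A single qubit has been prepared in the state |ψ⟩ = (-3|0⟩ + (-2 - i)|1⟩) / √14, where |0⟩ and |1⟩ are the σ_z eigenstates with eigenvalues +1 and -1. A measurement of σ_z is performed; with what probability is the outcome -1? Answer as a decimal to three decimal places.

The -1 outcome corresponds to |1⟩. Its amplitude in |ψ⟩ is (-2 - i)/√14.
P = |-2 - i|² / 14 = 5/14.

0.357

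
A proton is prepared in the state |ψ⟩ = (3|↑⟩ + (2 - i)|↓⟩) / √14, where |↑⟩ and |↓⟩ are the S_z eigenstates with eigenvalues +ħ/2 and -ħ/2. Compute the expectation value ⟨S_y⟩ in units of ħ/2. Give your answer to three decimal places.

-0.429

⟨σ_y⟩ = 2 Im(a* b)/(|a|²+|b|²) with a = 3, b = (2 - i).
a* b = (6 - 3i), so ⟨σ_y⟩ = -6/14.
⟨S_y⟩ = (ħ/2)·⟨σ_y⟩.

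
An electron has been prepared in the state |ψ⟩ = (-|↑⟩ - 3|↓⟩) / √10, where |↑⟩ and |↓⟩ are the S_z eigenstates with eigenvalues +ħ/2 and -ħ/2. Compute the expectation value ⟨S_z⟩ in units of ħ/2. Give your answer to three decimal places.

⟨σ_z⟩ = |a|² - |b|² divided by |a|²+|b|², with a, b the |↑⟩, |↓⟩ amplitudes.
= (1 - 9)/10 = -8/10.
⟨S_z⟩ = (ħ/2)·⟨σ_z⟩.

-0.800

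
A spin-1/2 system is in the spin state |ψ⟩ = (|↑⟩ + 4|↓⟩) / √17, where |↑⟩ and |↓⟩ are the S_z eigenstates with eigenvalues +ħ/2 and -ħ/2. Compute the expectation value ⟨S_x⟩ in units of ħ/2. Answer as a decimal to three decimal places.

⟨σ_x⟩ = 2 Re(a* b)/(|a|²+|b|²) with a = 1, b = 4.
a* b = 4, so ⟨σ_x⟩ = 8/17.
⟨S_x⟩ = (ħ/2)·⟨σ_x⟩.

0.471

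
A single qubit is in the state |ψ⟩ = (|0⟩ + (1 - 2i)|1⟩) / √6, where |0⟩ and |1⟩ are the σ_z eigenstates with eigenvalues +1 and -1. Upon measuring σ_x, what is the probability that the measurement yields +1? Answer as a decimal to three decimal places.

|+x⟩ = (|0⟩ + |1⟩)/√2, so ⟨+x|ψ⟩ = (2 - 2i) / (√2·√6).
P = |2 - 2i|² / 12 = 8/12.

0.667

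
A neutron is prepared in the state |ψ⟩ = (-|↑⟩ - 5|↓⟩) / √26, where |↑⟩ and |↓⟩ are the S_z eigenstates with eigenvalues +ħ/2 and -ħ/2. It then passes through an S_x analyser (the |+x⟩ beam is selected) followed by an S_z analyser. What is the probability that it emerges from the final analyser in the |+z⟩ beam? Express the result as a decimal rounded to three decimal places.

First analyser (S_x): P(|+x⟩) = |⟨+x|ψ⟩|² = 36/52.
After stage 1 the state is |+x⟩; P(|+z⟩) = |⟨+z|+x⟩|² = 1/2.
Joint probability = 36/52 × 1/2 = 0.346.

0.346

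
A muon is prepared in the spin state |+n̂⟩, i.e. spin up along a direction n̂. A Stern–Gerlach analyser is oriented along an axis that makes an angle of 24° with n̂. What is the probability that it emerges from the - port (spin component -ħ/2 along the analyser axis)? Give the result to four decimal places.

0.0432

For spin-½, the probability of finding spin-up along an axis at angle θ to the initial spin direction is cos²(θ/2); spin-down is sin²(θ/2).
θ = 24°, so P = sin²(12°) ≈ 0.0432.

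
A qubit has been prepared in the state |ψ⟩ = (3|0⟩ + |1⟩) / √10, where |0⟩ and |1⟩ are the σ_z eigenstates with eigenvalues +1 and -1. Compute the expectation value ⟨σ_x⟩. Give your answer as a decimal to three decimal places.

⟨σ_x⟩ = 2 Re(a* b)/(|a|²+|b|²) with a = 3, b = 1.
a* b = 3, so ⟨σ_x⟩ = 6/10.

0.600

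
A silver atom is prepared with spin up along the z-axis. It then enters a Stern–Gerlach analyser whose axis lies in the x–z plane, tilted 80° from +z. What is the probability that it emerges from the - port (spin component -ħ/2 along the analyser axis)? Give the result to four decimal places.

0.4132

For spin-½, the probability of finding spin-up along an axis at angle θ to the initial spin direction is cos²(θ/2); spin-down is sin²(θ/2).
θ = 80°, so P = sin²(40°) ≈ 0.4132.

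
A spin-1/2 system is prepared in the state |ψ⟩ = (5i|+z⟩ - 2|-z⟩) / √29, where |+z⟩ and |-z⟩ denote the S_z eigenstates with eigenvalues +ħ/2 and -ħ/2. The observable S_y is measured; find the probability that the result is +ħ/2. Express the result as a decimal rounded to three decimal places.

|+y⟩ = (|+z⟩ + i|-z⟩)/√2, so ⟨+y|ψ⟩ = (7i) / (√2·√29).
P = |7i|² / 58 = 49/58.

0.845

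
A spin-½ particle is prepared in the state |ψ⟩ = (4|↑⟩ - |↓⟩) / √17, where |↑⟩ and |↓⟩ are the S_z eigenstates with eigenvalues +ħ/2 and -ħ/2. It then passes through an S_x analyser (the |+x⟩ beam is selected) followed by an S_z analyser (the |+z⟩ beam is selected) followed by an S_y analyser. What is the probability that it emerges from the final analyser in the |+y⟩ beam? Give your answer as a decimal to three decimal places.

First analyser (S_x): P(|+x⟩) = |⟨+x|ψ⟩|² = 9/34.
After stage 1 the state is |+x⟩; P(|+z⟩) = |⟨+z|+x⟩|² = 1/2.
After stage 2 the state is |+z⟩; P(|+y⟩) = |⟨+y|+z⟩|² = 1/2.
Joint probability = 9/34 × 1/2 × 1/2 = 0.066.

0.066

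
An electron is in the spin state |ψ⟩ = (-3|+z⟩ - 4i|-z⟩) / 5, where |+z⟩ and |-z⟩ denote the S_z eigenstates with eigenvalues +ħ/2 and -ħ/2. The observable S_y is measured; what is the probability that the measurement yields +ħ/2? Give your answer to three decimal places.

|+y⟩ = (|+z⟩ + i|-z⟩)/√2, so ⟨+y|ψ⟩ = (-7) / (√2·5).
P = |-7|² / 50 = 49/50.

0.980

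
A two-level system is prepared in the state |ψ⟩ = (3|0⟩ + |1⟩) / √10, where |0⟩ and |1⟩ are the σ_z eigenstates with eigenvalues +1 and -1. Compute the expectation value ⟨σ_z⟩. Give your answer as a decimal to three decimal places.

0.800

⟨σ_z⟩ = |a|² - |b|² divided by |a|²+|b|², with a, b the |0⟩, |1⟩ amplitudes.
= (9 - 1)/10 = 8/10.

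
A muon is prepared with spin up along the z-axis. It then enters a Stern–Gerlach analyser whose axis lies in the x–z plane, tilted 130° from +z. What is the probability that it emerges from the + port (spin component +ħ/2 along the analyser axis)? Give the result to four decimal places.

For spin-½, the probability of finding spin-up along an axis at angle θ to the initial spin direction is cos²(θ/2); spin-down is sin²(θ/2).
θ = 130°, so P = cos²(65°) ≈ 0.1786.

0.1786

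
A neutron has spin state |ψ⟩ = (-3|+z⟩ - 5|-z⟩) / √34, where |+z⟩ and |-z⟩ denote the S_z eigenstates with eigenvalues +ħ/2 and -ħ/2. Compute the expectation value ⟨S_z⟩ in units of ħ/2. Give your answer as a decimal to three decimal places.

-0.471

⟨σ_z⟩ = |a|² - |b|² divided by |a|²+|b|², with a, b the |+z⟩, |-z⟩ amplitudes.
= (9 - 25)/34 = -16/34.
⟨S_z⟩ = (ħ/2)·⟨σ_z⟩.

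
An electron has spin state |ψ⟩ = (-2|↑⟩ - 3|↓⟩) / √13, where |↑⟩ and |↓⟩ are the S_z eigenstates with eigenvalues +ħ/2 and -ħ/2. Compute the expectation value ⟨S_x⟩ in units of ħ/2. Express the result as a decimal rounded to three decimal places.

0.923

⟨σ_x⟩ = 2 Re(a* b)/(|a|²+|b|²) with a = -2, b = -3.
a* b = 6, so ⟨σ_x⟩ = 12/13.
⟨S_x⟩ = (ħ/2)·⟨σ_x⟩.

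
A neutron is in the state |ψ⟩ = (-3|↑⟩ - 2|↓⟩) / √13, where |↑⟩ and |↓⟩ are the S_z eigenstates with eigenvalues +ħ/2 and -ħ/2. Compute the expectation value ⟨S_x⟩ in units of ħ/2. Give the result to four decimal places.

0.9231

⟨σ_x⟩ = 2 Re(a* b)/(|a|²+|b|²) with a = -3, b = -2.
a* b = 6, so ⟨σ_x⟩ = 12/13.
⟨S_x⟩ = (ħ/2)·⟨σ_x⟩.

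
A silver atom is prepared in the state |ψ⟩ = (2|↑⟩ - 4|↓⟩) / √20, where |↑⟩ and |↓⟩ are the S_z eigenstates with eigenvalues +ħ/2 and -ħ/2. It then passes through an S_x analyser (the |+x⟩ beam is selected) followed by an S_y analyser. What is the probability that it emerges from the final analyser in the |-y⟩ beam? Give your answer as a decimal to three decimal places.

0.050

First analyser (S_x): P(|+x⟩) = |⟨+x|ψ⟩|² = 4/40.
After stage 1 the state is |+x⟩; P(|-y⟩) = |⟨-y|+x⟩|² = 1/2.
Joint probability = 4/40 × 1/2 = 0.050.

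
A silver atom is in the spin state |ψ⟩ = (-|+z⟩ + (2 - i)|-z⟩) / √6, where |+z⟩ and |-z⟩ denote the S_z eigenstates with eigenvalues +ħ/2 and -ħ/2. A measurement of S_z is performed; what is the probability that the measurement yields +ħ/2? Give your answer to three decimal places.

0.167

The +ħ/2 outcome corresponds to |+z⟩. Its amplitude in |ψ⟩ is -1/√6.
P = |-1|² / 6 = 1/6.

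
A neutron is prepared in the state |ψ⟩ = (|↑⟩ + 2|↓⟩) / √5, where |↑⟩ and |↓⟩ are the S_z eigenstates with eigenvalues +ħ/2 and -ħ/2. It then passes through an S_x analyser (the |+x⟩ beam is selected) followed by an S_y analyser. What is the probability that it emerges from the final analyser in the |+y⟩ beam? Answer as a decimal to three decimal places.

First analyser (S_x): P(|+x⟩) = |⟨+x|ψ⟩|² = 9/10.
After stage 1 the state is |+x⟩; P(|+y⟩) = |⟨+y|+x⟩|² = 1/2.
Joint probability = 9/10 × 1/2 = 0.450.

0.450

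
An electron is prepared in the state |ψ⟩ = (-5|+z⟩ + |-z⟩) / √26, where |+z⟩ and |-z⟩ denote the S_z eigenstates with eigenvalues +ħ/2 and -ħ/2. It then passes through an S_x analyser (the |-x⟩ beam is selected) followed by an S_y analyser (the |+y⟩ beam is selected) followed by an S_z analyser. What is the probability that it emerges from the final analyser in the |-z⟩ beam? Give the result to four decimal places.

First analyser (S_x): P(|-x⟩) = |⟨-x|ψ⟩|² = 36/52.
After stage 1 the state is |-x⟩; P(|+y⟩) = |⟨+y|-x⟩|² = 1/2.
After stage 2 the state is |+y⟩; P(|-z⟩) = |⟨-z|+y⟩|² = 1/2.
Joint probability = 36/52 × 1/2 × 1/2 = 0.1731.

0.1731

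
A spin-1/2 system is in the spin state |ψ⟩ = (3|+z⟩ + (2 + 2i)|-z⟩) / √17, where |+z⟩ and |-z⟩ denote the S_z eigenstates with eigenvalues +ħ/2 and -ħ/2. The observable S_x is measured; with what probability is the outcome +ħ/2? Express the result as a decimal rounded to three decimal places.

|+x⟩ = (|+z⟩ + |-z⟩)/√2, so ⟨+x|ψ⟩ = (5 + 2i) / (√2·√17).
P = |5 + 2i|² / 34 = 29/34.

0.853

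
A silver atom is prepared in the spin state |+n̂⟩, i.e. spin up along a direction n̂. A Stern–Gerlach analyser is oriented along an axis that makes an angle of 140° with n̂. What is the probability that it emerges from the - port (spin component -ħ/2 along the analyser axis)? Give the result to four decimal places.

0.8830

For spin-½, the probability of finding spin-up along an axis at angle θ to the initial spin direction is cos²(θ/2); spin-down is sin²(θ/2).
θ = 140°, so P = sin²(70°) ≈ 0.8830.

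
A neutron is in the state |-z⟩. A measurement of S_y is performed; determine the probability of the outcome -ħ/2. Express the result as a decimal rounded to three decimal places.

0.500

In the S_z basis, |-z⟩ = |-z⟩ and |-y⟩ = (|+z⟩ - i|-z⟩)/√2.
|⟨-y|-z⟩|² = 1/2.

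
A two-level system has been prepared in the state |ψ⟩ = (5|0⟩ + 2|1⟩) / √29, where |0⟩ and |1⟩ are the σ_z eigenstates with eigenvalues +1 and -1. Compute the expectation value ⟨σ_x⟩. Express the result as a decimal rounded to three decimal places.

0.690

⟨σ_x⟩ = 2 Re(a* b)/(|a|²+|b|²) with a = 5, b = 2.
a* b = 10, so ⟨σ_x⟩ = 20/29.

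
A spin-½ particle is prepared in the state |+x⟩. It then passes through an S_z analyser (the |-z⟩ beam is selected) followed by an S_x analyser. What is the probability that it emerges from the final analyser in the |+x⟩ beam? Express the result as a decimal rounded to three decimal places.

0.250

First analyser (S_z): from |+x⟩, P(|-z⟩) = 1/2.
After stage 1 the state is |-z⟩; P(|+x⟩) = |⟨+x|-z⟩|² = 1/2.
Joint probability = 1/2 × 1/2 = 0.250.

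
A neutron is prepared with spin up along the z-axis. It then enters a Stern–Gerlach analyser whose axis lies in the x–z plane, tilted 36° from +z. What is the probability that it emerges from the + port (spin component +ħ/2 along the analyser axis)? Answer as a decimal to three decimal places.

For spin-½, the probability of finding spin-up along an axis at angle θ to the initial spin direction is cos²(θ/2); spin-down is sin²(θ/2).
θ = 36°, so P = cos²(18°) ≈ 0.905.

0.905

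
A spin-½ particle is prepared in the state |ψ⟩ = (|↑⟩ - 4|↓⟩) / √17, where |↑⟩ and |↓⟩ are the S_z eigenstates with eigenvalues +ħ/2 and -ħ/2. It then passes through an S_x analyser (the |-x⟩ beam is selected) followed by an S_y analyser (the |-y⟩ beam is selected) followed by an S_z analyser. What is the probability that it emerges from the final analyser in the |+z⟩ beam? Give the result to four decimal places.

First analyser (S_x): P(|-x⟩) = |⟨-x|ψ⟩|² = 25/34.
After stage 1 the state is |-x⟩; P(|-y⟩) = |⟨-y|-x⟩|² = 1/2.
After stage 2 the state is |-y⟩; P(|+z⟩) = |⟨+z|-y⟩|² = 1/2.
Joint probability = 25/34 × 1/2 × 1/2 = 0.1838.

0.1838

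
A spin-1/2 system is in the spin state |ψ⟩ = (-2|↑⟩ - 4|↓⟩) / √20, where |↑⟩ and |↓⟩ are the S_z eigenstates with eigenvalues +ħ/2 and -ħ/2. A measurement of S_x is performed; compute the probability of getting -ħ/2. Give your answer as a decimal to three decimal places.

|-x⟩ = (|↑⟩ - |↓⟩)/√2, so ⟨-x|ψ⟩ = (2) / (√2·√20).
P = |2|² / 40 = 4/40.

0.100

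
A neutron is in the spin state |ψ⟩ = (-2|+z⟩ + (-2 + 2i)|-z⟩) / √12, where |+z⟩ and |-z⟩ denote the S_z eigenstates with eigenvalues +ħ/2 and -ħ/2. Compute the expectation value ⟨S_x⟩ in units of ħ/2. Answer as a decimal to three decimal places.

⟨σ_x⟩ = 2 Re(a* b)/(|a|²+|b|²) with a = -2, b = (-2 + 2i).
a* b = (4 - 4i), so ⟨σ_x⟩ = 8/12.
⟨S_x⟩ = (ħ/2)·⟨σ_x⟩.

0.667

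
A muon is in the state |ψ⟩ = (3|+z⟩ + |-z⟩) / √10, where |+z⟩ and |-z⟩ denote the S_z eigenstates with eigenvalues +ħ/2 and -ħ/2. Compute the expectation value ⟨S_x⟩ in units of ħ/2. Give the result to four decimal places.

0.6000

⟨σ_x⟩ = 2 Re(a* b)/(|a|²+|b|²) with a = 3, b = 1.
a* b = 3, so ⟨σ_x⟩ = 6/10.
⟨S_x⟩ = (ħ/2)·⟨σ_x⟩.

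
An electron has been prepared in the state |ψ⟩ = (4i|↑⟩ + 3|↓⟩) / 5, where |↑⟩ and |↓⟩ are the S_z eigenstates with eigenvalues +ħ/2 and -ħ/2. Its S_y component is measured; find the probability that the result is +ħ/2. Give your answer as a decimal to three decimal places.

0.020

|+y⟩ = (|↑⟩ + i|↓⟩)/√2, so ⟨+y|ψ⟩ = (i) / (√2·5).
P = |i|² / 50 = 1/50.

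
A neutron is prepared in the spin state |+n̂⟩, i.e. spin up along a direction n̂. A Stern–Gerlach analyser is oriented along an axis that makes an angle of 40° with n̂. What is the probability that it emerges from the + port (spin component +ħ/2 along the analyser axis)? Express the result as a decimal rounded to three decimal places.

0.883

For spin-½, the probability of finding spin-up along an axis at angle θ to the initial spin direction is cos²(θ/2); spin-down is sin²(θ/2).
θ = 40°, so P = cos²(20°) ≈ 0.883.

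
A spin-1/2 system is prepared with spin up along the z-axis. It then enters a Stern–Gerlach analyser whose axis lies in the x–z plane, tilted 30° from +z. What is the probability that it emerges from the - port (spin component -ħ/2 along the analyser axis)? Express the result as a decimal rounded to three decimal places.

For spin-½, the probability of finding spin-up along an axis at angle θ to the initial spin direction is cos²(θ/2); spin-down is sin²(θ/2).
θ = 30°, so P = sin²(15°) ≈ 0.067.

0.067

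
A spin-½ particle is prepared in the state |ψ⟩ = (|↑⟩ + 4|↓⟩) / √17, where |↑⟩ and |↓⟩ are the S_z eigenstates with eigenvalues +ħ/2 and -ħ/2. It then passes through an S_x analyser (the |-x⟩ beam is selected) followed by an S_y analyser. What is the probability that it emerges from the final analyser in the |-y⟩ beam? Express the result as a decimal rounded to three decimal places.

First analyser (S_x): P(|-x⟩) = |⟨-x|ψ⟩|² = 9/34.
After stage 1 the state is |-x⟩; P(|-y⟩) = |⟨-y|-x⟩|² = 1/2.
Joint probability = 9/34 × 1/2 = 0.132.

0.132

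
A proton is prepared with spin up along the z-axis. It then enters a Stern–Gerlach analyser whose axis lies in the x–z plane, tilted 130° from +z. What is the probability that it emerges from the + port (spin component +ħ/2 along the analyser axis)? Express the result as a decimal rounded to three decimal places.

0.179

For spin-½, the probability of finding spin-up along an axis at angle θ to the initial spin direction is cos²(θ/2); spin-down is sin²(θ/2).
θ = 130°, so P = cos²(65°) ≈ 0.179.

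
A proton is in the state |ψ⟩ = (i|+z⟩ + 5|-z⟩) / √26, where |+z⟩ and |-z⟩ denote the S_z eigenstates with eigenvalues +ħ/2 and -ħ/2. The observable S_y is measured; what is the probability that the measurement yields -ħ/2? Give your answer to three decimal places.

0.692

|-y⟩ = (|+z⟩ - i|-z⟩)/√2, so ⟨-y|ψ⟩ = (6i) / (√2·√26).
P = |6i|² / 52 = 36/52.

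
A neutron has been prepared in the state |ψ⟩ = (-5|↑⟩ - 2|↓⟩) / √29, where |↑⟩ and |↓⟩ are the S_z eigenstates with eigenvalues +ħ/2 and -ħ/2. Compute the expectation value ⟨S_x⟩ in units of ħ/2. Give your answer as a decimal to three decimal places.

0.690

⟨σ_x⟩ = 2 Re(a* b)/(|a|²+|b|²) with a = -5, b = -2.
a* b = 10, so ⟨σ_x⟩ = 20/29.
⟨S_x⟩ = (ħ/2)·⟨σ_x⟩.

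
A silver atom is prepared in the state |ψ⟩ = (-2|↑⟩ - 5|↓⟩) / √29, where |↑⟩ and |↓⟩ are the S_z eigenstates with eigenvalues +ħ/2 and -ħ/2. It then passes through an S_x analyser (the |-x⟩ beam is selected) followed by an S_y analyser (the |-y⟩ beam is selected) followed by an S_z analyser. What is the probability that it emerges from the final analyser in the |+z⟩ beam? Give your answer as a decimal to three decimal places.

First analyser (S_x): P(|-x⟩) = |⟨-x|ψ⟩|² = 9/58.
After stage 1 the state is |-x⟩; P(|-y⟩) = |⟨-y|-x⟩|² = 1/2.
After stage 2 the state is |-y⟩; P(|+z⟩) = |⟨+z|-y⟩|² = 1/2.
Joint probability = 9/58 × 1/2 × 1/2 = 0.039.

0.039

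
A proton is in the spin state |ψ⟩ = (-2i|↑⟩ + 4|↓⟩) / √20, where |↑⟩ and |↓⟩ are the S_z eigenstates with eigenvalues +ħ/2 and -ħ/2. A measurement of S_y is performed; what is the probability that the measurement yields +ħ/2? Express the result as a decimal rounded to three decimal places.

0.900

|+y⟩ = (|↑⟩ + i|↓⟩)/√2, so ⟨+y|ψ⟩ = (-6i) / (√2·√20).
P = |-6i|² / 40 = 36/40.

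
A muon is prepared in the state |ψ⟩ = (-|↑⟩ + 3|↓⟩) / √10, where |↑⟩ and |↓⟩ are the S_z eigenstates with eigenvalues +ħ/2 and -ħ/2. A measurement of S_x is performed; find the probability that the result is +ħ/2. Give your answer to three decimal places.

|+x⟩ = (|↑⟩ + |↓⟩)/√2, so ⟨+x|ψ⟩ = (2) / (√2·√10).
P = |2|² / 20 = 4/20.

0.200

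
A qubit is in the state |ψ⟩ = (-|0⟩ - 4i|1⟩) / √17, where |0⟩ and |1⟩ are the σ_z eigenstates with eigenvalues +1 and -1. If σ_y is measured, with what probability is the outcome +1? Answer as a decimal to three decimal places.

|+y⟩ = (|0⟩ + i|1⟩)/√2, so ⟨+y|ψ⟩ = (-5) / (√2·√17).
P = |-5|² / 34 = 25/34.

0.735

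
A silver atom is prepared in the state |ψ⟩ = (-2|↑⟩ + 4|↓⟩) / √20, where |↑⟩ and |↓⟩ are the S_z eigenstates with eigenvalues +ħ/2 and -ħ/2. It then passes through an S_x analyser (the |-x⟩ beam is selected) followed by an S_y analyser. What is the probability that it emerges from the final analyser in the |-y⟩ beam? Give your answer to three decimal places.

First analyser (S_x): P(|-x⟩) = |⟨-x|ψ⟩|² = 36/40.
After stage 1 the state is |-x⟩; P(|-y⟩) = |⟨-y|-x⟩|² = 1/2.
Joint probability = 36/40 × 1/2 = 0.450.

0.450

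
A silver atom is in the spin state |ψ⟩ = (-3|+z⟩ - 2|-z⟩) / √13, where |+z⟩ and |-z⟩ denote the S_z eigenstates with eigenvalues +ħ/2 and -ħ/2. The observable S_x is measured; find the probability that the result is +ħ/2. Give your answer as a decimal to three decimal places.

|+x⟩ = (|+z⟩ + |-z⟩)/√2, so ⟨+x|ψ⟩ = (-5) / (√2·√13).
P = |-5|² / 26 = 25/26.

0.962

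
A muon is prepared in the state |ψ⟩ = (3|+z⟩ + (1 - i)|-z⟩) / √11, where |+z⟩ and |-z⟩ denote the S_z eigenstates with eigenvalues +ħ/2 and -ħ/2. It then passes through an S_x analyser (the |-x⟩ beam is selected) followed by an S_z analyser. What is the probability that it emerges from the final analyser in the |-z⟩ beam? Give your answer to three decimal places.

First analyser (S_x): P(|-x⟩) = |⟨-x|ψ⟩|² = 5/22.
After stage 1 the state is |-x⟩; P(|-z⟩) = |⟨-z|-x⟩|² = 1/2.
Joint probability = 5/22 × 1/2 = 0.114.

0.114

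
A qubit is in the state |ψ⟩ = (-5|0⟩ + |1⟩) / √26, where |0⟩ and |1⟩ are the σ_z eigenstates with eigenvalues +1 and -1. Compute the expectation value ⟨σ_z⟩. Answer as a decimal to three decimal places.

0.923

⟨σ_z⟩ = |a|² - |b|² divided by |a|²+|b|², with a, b the |0⟩, |1⟩ amplitudes.
= (25 - 1)/26 = 24/26.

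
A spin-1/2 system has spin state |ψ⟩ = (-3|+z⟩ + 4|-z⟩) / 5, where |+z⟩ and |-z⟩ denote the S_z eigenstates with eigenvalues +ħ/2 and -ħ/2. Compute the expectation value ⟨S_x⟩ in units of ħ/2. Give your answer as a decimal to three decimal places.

⟨σ_x⟩ = 2 Re(a* b)/(|a|²+|b|²) with a = -3, b = 4.
a* b = -12, so ⟨σ_x⟩ = -24/25.
⟨S_x⟩ = (ħ/2)·⟨σ_x⟩.

-0.960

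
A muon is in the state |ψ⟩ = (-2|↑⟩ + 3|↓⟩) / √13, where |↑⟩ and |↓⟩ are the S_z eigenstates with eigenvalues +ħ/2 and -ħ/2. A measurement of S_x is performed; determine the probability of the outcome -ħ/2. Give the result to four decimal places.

|-x⟩ = (|↑⟩ - |↓⟩)/√2, so ⟨-x|ψ⟩ = (-5) / (√2·√13).
P = |-5|² / 26 = 25/26.

0.9615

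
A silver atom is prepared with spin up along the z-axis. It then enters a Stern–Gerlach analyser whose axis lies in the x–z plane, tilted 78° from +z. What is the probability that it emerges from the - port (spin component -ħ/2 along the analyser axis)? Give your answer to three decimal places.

0.396

For spin-½, the probability of finding spin-up along an axis at angle θ to the initial spin direction is cos²(θ/2); spin-down is sin²(θ/2).
θ = 78°, so P = sin²(39°) ≈ 0.396.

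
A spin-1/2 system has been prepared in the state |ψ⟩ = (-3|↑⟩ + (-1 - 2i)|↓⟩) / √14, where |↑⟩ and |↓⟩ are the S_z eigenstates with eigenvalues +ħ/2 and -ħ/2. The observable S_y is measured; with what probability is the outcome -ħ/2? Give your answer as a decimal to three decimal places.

0.071

|-y⟩ = (|↑⟩ - i|↓⟩)/√2, so ⟨-y|ψ⟩ = (-1 - i) / (√2·√14).
P = |-1 - i|² / 28 = 2/28.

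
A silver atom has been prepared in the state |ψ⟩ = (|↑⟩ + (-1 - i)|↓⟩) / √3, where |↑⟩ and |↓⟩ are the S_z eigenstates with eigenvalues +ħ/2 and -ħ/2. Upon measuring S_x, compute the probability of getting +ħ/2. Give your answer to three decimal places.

|+x⟩ = (|↑⟩ + |↓⟩)/√2, so ⟨+x|ψ⟩ = (-i) / (√2·√3).
P = |-i|² / 6 = 1/6.

0.167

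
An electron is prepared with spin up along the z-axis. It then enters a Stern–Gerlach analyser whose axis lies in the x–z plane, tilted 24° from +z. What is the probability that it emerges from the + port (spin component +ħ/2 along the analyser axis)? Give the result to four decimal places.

For spin-½, the probability of finding spin-up along an axis at angle θ to the initial spin direction is cos²(θ/2); spin-down is sin²(θ/2).
θ = 24°, so P = cos²(12°) ≈ 0.9568.

0.9568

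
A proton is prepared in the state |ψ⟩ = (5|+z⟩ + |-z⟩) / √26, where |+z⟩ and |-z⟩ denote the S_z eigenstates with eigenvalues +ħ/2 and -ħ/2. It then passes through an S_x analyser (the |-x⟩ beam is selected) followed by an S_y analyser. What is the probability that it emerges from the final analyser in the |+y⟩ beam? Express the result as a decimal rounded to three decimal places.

First analyser (S_x): P(|-x⟩) = |⟨-x|ψ⟩|² = 16/52.
After stage 1 the state is |-x⟩; P(|+y⟩) = |⟨+y|-x⟩|² = 1/2.
Joint probability = 16/52 × 1/2 = 0.154.

0.154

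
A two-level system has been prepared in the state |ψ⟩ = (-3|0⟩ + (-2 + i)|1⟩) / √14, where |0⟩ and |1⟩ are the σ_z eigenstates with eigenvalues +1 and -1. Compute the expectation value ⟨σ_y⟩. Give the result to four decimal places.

-0.4286

⟨σ_y⟩ = 2 Im(a* b)/(|a|²+|b|²) with a = -3, b = (-2 + i).
a* b = (6 - 3i), so ⟨σ_y⟩ = -6/14.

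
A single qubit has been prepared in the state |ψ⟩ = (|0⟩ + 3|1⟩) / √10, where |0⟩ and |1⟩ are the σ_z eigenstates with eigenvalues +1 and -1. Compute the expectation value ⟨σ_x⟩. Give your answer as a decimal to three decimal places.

0.600

⟨σ_x⟩ = 2 Re(a* b)/(|a|²+|b|²) with a = 1, b = 3.
a* b = 3, so ⟨σ_x⟩ = 6/10.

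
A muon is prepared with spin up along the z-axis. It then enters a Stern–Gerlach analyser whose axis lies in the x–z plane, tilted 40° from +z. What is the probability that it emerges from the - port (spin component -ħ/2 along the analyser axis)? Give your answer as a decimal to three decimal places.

0.117

For spin-½, the probability of finding spin-up along an axis at angle θ to the initial spin direction is cos²(θ/2); spin-down is sin²(θ/2).
θ = 40°, so P = sin²(20°) ≈ 0.117.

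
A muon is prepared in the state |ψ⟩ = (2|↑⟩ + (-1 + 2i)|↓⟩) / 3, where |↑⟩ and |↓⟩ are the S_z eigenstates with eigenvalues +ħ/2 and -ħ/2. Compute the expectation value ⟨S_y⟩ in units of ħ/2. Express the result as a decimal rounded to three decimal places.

⟨σ_y⟩ = 2 Im(a* b)/(|a|²+|b|²) with a = 2, b = (-1 + 2i).
a* b = (-2 + 4i), so ⟨σ_y⟩ = 8/9.
⟨S_y⟩ = (ħ/2)·⟨σ_y⟩.

0.889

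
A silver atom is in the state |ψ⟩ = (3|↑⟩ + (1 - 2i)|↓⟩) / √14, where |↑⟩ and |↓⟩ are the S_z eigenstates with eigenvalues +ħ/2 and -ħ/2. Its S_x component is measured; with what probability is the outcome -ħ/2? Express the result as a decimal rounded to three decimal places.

0.286

|-x⟩ = (|↑⟩ - |↓⟩)/√2, so ⟨-x|ψ⟩ = (2 + 2i) / (√2·√14).
P = |2 + 2i|² / 28 = 8/28.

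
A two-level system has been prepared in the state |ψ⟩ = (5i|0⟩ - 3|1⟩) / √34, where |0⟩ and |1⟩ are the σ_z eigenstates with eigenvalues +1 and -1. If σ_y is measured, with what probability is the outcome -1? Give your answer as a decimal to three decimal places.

|-y⟩ = (|0⟩ - i|1⟩)/√2, so ⟨-y|ψ⟩ = (2i) / (√2·√34).
P = |2i|² / 68 = 4/68.

0.059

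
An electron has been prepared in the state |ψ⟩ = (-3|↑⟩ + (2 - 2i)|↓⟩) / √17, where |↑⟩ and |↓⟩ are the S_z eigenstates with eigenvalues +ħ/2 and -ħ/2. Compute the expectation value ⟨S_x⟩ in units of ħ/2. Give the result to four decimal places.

-0.7059

⟨σ_x⟩ = 2 Re(a* b)/(|a|²+|b|²) with a = -3, b = (2 - 2i).
a* b = (-6 + 6i), so ⟨σ_x⟩ = -12/17.
⟨S_x⟩ = (ħ/2)·⟨σ_x⟩.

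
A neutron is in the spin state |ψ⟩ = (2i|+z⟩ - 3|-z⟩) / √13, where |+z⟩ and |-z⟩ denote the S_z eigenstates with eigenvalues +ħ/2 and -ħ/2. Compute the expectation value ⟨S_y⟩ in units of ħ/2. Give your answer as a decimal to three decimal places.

⟨σ_y⟩ = 2 Im(a* b)/(|a|²+|b|²) with a = 2i, b = -3.
a* b = 6i, so ⟨σ_y⟩ = 12/13.
⟨S_y⟩ = (ħ/2)·⟨σ_y⟩.

0.923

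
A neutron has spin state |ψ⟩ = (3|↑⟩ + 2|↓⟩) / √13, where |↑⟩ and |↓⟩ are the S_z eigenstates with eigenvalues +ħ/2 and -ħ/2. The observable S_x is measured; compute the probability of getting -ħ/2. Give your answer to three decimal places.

0.038

|-x⟩ = (|↑⟩ - |↓⟩)/√2, so ⟨-x|ψ⟩ = (1) / (√2·√13).
P = |1|² / 26 = 1/26.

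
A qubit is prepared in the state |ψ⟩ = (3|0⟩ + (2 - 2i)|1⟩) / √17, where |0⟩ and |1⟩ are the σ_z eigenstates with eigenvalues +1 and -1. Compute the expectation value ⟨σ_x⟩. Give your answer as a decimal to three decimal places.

0.706

⟨σ_x⟩ = 2 Re(a* b)/(|a|²+|b|²) with a = 3, b = (2 - 2i).
a* b = (6 - 6i), so ⟨σ_x⟩ = 12/17.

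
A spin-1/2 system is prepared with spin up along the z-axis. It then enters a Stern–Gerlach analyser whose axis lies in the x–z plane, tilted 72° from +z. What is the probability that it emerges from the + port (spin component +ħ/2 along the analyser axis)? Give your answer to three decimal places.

For spin-½, the probability of finding spin-up along an axis at angle θ to the initial spin direction is cos²(θ/2); spin-down is sin²(θ/2).
θ = 72°, so P = cos²(36°) ≈ 0.655.

0.655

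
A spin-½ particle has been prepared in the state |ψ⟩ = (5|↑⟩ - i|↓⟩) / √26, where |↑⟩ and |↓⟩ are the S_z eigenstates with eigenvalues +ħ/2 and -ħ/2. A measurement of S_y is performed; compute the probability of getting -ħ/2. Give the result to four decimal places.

|-y⟩ = (|↑⟩ - i|↓⟩)/√2, so ⟨-y|ψ⟩ = (6) / (√2·√26).
P = |6|² / 52 = 36/52.

0.6923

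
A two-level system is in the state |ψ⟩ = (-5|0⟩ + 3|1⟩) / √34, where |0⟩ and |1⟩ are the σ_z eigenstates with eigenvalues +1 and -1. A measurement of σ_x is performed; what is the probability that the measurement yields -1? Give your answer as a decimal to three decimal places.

|-x⟩ = (|0⟩ - |1⟩)/√2, so ⟨-x|ψ⟩ = (-8) / (√2·√34).
P = |-8|² / 68 = 64/68.

0.941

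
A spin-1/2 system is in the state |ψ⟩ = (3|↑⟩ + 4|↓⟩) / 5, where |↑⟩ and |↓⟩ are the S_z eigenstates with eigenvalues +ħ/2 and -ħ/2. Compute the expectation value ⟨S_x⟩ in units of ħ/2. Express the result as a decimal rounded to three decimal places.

0.960

⟨σ_x⟩ = 2 Re(a* b)/(|a|²+|b|²) with a = 3, b = 4.
a* b = 12, so ⟨σ_x⟩ = 24/25.
⟨S_x⟩ = (ħ/2)·⟨σ_x⟩.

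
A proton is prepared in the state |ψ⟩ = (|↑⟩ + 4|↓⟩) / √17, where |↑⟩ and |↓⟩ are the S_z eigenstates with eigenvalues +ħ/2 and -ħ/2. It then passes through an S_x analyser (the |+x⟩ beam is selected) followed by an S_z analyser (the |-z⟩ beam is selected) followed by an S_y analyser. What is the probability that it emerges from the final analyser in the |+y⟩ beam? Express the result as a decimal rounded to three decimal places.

0.184

First analyser (S_x): P(|+x⟩) = |⟨+x|ψ⟩|² = 25/34.
After stage 1 the state is |+x⟩; P(|-z⟩) = |⟨-z|+x⟩|² = 1/2.
After stage 2 the state is |-z⟩; P(|+y⟩) = |⟨+y|-z⟩|² = 1/2.
Joint probability = 25/34 × 1/2 × 1/2 = 0.184.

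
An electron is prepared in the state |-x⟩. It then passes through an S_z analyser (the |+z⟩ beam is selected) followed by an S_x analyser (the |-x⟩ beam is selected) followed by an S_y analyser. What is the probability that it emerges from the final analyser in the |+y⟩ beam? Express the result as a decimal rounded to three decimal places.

0.125

First analyser (S_z): from |-x⟩, P(|+z⟩) = 1/2.
After stage 1 the state is |+z⟩; P(|-x⟩) = |⟨-x|+z⟩|² = 1/2.
After stage 2 the state is |-x⟩; P(|+y⟩) = |⟨+y|-x⟩|² = 1/2.
Joint probability = 1/2 × 1/2 × 1/2 = 0.125.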